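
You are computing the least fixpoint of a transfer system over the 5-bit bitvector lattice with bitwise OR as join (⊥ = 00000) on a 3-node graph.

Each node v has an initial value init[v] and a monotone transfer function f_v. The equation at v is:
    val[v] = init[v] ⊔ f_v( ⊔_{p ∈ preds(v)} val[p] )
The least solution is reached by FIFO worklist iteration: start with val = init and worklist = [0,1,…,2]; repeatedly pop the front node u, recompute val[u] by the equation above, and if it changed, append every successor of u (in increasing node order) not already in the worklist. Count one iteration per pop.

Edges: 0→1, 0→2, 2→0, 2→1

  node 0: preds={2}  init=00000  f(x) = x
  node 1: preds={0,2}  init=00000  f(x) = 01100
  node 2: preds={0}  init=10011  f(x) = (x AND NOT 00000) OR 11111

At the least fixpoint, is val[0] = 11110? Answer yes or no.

no

Trace (6 dequeues):
  [1] u=0 | in 10011 | out 10011 | prev 00000 | push {}
  [2] u=1 | in 10011 | out 01100 | prev 00000 | push {}
  [3] u=2 | in 10011 | out 11111 | prev 10011 | push {0,1}
  [4] u=0 | in 11111 | out 11111 | prev 10011 | push {2}
  [5] u=1 | in 11111 | out 01100 | ==
  [6] u=2 | in 11111 | out 11111 | ==

Converged values:
  [0] 11111
  [1] 01100
  [2] 11111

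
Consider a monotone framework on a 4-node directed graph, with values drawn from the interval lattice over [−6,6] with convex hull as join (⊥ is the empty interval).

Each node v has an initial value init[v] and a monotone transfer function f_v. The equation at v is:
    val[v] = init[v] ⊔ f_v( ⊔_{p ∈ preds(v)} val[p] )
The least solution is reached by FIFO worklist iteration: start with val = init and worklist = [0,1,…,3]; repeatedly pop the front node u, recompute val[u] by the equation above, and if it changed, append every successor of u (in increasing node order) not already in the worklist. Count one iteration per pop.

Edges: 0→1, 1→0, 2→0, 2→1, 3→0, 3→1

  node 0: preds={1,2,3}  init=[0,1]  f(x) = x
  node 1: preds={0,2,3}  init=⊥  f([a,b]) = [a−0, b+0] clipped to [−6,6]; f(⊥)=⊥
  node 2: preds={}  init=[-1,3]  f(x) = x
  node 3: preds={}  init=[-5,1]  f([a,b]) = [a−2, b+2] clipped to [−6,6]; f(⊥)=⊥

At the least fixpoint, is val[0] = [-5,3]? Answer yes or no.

yes

Trace (5 dequeues):
  [1] u=0 | in [-5,3] | out [-5,3] | prev [0,1] | push {}
  [2] u=1 | in [-5,3] | out [-5,3] | prev ⊥ | push {0}
  [3] u=2 | in ⊥ | out [-1,3] | ==
  [4] u=3 | in ⊥ | out [-5,1] | ==
  [5] u=0 | in [-5,3] | out [-5,3] | ==

Converged values:
  [0] [-5,3]
  [1] [-5,3]
  [2] [-1,3]
  [3] [-5,1]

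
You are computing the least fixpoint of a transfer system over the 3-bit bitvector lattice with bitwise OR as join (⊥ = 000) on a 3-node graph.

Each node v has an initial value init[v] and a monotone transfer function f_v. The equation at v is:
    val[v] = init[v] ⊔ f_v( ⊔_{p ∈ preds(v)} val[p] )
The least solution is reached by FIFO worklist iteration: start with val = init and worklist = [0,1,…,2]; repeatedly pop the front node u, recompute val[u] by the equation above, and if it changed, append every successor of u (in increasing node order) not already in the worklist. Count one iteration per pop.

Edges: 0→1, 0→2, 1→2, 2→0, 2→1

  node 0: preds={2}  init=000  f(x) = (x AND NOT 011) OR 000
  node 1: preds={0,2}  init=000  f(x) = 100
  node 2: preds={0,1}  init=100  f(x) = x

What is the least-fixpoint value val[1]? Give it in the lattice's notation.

100

Iteration log — 3 steps:
  step 1. node 0  ⊔preds=100  new=100  old=000  +wl: 
  step 2. node 1  ⊔preds=100  new=100  old=000  +wl: 
  step 3. node 2  ⊔preds=100  new=100  stable

Least fixpoint reached:
  node 0: 100
  node 1: 100
  node 2: 100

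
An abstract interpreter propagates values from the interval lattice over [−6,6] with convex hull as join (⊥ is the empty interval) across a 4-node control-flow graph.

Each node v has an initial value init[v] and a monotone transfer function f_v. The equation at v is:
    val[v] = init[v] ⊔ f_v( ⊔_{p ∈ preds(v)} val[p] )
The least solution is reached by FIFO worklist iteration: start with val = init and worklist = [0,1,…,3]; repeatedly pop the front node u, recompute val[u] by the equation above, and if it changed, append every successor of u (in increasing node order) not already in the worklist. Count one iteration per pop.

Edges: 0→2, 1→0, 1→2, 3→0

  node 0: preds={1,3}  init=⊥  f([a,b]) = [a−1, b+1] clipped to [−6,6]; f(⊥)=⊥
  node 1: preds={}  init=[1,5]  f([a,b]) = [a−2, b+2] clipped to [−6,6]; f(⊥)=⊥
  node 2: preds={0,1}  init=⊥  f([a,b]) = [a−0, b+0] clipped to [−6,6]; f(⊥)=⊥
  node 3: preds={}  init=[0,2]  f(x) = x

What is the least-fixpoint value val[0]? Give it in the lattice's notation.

[-1,6]

Worklist (4 pops):
  #1 pop 0: in=[0,5] → [-1,6] (was ⊥); enqueue []
  #2 pop 1: in=⊥ → [1,5] (no change)
  #3 pop 2: in=[-1,6] → [-1,6] (was ⊥); enqueue []
  #4 pop 3: in=⊥ → [0,2] (no change)

Fixpoint:
  val[0] = [-1,6]
  val[1] = [1,5]
  val[2] = [-1,6]
  val[3] = [0,2]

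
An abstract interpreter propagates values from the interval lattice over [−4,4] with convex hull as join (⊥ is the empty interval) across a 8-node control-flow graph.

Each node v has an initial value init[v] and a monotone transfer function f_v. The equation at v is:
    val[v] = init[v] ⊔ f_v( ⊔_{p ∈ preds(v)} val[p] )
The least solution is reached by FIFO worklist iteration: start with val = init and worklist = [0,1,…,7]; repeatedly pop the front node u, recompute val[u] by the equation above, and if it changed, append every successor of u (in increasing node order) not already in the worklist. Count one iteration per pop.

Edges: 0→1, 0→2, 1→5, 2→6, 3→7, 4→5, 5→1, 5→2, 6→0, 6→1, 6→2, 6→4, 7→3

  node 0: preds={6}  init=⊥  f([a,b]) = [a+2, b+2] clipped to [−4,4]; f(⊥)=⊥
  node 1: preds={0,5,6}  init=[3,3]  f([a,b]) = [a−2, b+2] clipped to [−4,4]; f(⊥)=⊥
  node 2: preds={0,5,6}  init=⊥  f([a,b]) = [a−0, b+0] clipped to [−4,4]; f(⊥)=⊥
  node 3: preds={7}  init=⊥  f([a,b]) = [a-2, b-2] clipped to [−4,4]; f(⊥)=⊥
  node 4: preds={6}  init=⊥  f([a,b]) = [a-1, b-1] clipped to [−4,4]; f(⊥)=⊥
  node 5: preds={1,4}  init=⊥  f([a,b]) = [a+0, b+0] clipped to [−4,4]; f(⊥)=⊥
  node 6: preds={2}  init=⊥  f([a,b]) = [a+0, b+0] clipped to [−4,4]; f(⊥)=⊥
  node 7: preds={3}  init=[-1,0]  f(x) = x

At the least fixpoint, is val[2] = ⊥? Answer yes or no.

no

Iteration log — 45 steps:
  step 1. node 0  ⊔preds=⊥  new=⊥  stable
  step 2. node 1  ⊔preds=⊥  new=[3,3]  stable
  step 3. node 2  ⊔preds=⊥  new=⊥  stable
  step 4. node 3  ⊔preds=[-1,0]  new=[-3,-2]  old=⊥  +wl: 
  step 5. node 4  ⊔preds=⊥  new=⊥  stable
  step 6. node 5  ⊔preds=[3,3]  new=[3,3]  old=⊥  +wl: 1,2
  step 7. node 6  ⊔preds=⊥  new=⊥  stable
  step 8. node 7  ⊔preds=[-3,-2]  new=[-3,0]  old=[-1,0]  +wl: 3
  step 9. node 1  ⊔preds=[3,3]  new=[1,4]  old=[3,3]  +wl: 5
  step 10. node 2  ⊔preds=[3,3]  new=[3,3]  old=⊥  +wl: 6
  step 11. node 3  ⊔preds=[-3,0]  new=[-4,-2]  old=[-3,-2]  +wl: 7
  step 12. node 5  ⊔preds=[1,4]  new=[1,4]  old=[3,3]  +wl: 1,2
  step 13. node 6  ⊔preds=[3,3]  new=[3,3]  old=⊥  +wl: 0,4
  step 14. node 7  ⊔preds=[-4,-2]  new=[-4,0]  old=[-3,0]  +wl: 3
  step 15. node 1  ⊔preds=[1,4]  new=[-1,4]  old=[1,4]  +wl: 5
  step 16. node 2  ⊔preds=[1,4]  new=[1,4]  old=[3,3]  +wl: 6
  step 17. node 0  ⊔preds=[3,3]  new=[4,4]  old=⊥  +wl: 1,2
  step 18. node 4  ⊔preds=[3,3]  new=[2,2]  old=⊥  +wl: 
  step 19. node 3  ⊔preds=[-4,0]  new=[-4,-2]  stable
  step 20. node 5  ⊔preds=[-1,4]  new=[-1,4]  old=[1,4]  +wl: 
  step 21. node 6  ⊔preds=[1,4]  new=[1,4]  old=[3,3]  +wl: 0,4
  step 22. node 1  ⊔preds=[-1,4]  new=[-3,4]  old=[-1,4]  +wl: 5
  step 23. node 2  ⊔preds=[-1,4]  new=[-1,4]  old=[1,4]  +wl: 6
  step 24. node 0  ⊔preds=[1,4]  new=[3,4]  old=[4,4]  +wl: 1,2
  step 25. node 4  ⊔preds=[1,4]  new=[0,3]  old=[2,2]  +wl: 
  step 26. node 5  ⊔preds=[-3,4]  new=[-3,4]  old=[-1,4]  +wl: 
  step 27. node 6  ⊔preds=[-1,4]  new=[-1,4]  old=[1,4]  +wl: 0,4
  step 28. node 1  ⊔preds=[-3,4]  new=[-4,4]  old=[-3,4]  +wl: 5
  step 29. node 2  ⊔preds=[-3,4]  new=[-3,4]  old=[-1,4]  +wl: 6
  step 30. node 0  ⊔preds=[-1,4]  new=[1,4]  old=[3,4]  +wl: 1,2
  step 31. node 4  ⊔preds=[-1,4]  new=[-2,3]  old=[0,3]  +wl: 
  step 32. node 5  ⊔preds=[-4,4]  new=[-4,4]  old=[-3,4]  +wl: 
  step 33. node 6  ⊔preds=[-3,4]  new=[-3,4]  old=[-1,4]  +wl: 0,4
  step 34. node 1  ⊔preds=[-4,4]  new=[-4,4]  stable
  step 35. node 2  ⊔preds=[-4,4]  new=[-4,4]  old=[-3,4]  +wl: 6
  step 36. node 0  ⊔preds=[-3,4]  new=[-1,4]  old=[1,4]  +wl: 1,2
  step 37. node 4  ⊔preds=[-3,4]  new=[-4,3]  old=[-2,3]  +wl: 5
  step 38. node 6  ⊔preds=[-4,4]  new=[-4,4]  old=[-3,4]  +wl: 0,4
  step 39. node 1  ⊔preds=[-4,4]  new=[-4,4]  stable
  step 40. node 2  ⊔preds=[-4,4]  new=[-4,4]  stable
  step 41. node 5  ⊔preds=[-4,4]  new=[-4,4]  stable
  step 42. node 0  ⊔preds=[-4,4]  new=[-2,4]  old=[-1,4]  +wl: 1,2
  step 43. node 4  ⊔preds=[-4,4]  new=[-4,3]  stable
  step 44. node 1  ⊔preds=[-4,4]  new=[-4,4]  stable
  step 45. node 2  ⊔preds=[-4,4]  new=[-4,4]  stable

Least fixpoint reached:
  node 0: [-2,4]
  node 1: [-4,4]
  node 2: [-4,4]
  node 3: [-4,-2]
  node 4: [-4,3]
  node 5: [-4,4]
  node 6: [-4,4]
  node 7: [-4,0]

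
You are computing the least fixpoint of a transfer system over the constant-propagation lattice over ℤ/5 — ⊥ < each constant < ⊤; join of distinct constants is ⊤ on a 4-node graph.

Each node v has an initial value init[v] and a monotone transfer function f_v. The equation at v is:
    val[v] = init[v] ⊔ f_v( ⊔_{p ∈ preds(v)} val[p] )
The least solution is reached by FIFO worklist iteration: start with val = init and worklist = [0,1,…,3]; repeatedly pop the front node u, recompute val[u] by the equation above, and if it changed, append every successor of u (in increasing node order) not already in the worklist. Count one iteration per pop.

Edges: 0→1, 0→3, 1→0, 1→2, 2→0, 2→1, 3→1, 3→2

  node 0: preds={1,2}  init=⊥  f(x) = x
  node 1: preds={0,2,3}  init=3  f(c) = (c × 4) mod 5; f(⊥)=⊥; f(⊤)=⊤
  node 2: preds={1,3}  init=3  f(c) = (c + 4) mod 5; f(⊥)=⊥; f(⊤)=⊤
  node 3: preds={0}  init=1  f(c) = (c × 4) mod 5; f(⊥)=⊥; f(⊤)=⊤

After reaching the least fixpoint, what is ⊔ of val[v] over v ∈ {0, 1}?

⊤

Trace (8 dequeues):
  [1] u=0 | in 3 | out 3 | prev ⊥ | push {}
  [2] u=1 | in ⊤ | out ⊤ | prev 3 | push {0}
  [3] u=2 | in ⊤ | out ⊤ | prev 3 | push {1}
  [4] u=3 | in 3 | out ⊤ | prev 1 | push {2}
  [5] u=0 | in ⊤ | out ⊤ | prev 3 | push {3}
  [6] u=1 | in ⊤ | out ⊤ | ==
  [7] u=2 | in ⊤ | out ⊤ | ==
  [8] u=3 | in ⊤ | out ⊤ | ==

Converged values:
  [0] ⊤
  [1] ⊤
  [2] ⊤
  [3] ⊤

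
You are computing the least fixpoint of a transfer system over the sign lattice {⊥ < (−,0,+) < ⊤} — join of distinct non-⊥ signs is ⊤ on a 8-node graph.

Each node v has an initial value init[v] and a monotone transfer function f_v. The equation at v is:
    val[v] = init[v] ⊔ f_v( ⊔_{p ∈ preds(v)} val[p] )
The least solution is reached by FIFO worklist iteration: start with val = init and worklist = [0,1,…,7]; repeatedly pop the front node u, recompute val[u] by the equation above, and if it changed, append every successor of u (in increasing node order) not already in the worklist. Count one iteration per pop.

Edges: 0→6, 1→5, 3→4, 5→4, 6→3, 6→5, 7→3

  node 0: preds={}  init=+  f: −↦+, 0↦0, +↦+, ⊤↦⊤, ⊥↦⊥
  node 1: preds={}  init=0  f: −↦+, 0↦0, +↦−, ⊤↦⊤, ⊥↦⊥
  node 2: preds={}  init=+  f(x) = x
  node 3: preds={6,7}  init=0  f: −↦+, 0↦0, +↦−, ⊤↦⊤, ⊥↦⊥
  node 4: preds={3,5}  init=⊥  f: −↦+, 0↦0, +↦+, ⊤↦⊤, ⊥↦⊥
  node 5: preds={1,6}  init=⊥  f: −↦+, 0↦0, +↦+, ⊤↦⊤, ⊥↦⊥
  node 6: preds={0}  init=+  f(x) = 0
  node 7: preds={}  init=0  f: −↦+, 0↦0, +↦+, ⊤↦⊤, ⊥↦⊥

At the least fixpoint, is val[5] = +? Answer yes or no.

no

Trace (11 dequeues):
  [1] u=0 | in ⊥ | out + | ==
  [2] u=1 | in ⊥ | out 0 | ==
  [3] u=2 | in ⊥ | out + | ==
  [4] u=3 | in ⊤ | out ⊤ | prev 0 | push {}
  [5] u=4 | in ⊤ | out ⊤ | prev ⊥ | push {}
  [6] u=5 | in ⊤ | out ⊤ | prev ⊥ | push {4}
  [7] u=6 | in + | out ⊤ | prev + | push {3,5}
  [8] u=7 | in ⊥ | out 0 | ==
  [9] u=4 | in ⊤ | out ⊤ | ==
  [10] u=3 | in ⊤ | out ⊤ | ==
  [11] u=5 | in ⊤ | out ⊤ | ==

Converged values:
  [0] +
  [1] 0
  [2] +
  [3] ⊤
  [4] ⊤
  [5] ⊤
  [6] ⊤
  [7] 0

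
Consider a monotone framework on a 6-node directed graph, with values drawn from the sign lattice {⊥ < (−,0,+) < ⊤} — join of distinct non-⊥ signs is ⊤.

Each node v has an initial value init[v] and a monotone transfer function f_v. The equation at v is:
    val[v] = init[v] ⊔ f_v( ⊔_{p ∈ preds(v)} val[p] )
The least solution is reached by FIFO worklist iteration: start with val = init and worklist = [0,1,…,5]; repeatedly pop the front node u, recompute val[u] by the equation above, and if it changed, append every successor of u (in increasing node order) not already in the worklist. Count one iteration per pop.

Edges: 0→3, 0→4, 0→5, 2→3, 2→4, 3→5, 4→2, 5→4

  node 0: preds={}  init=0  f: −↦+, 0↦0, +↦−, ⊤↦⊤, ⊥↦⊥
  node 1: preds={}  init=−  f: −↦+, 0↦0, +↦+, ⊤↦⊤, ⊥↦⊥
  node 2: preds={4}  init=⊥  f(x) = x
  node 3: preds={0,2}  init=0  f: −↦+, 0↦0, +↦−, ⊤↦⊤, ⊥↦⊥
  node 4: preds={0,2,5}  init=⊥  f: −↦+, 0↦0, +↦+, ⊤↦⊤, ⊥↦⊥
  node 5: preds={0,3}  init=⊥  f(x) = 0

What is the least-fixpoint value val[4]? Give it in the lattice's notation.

Iteration log — 9 steps:
  step 1. node 0  ⊔preds=⊥  new=0  stable
  step 2. node 1  ⊔preds=⊥  new=−  stable
  step 3. node 2  ⊔preds=⊥  new=⊥  stable
  step 4. node 3  ⊔preds=0  new=0  stable
  step 5. node 4  ⊔preds=0  new=0  old=⊥  +wl: 2
  step 6. node 5  ⊔preds=0  new=0  old=⊥  +wl: 4
  step 7. node 2  ⊔preds=0  new=0  old=⊥  +wl: 3
  step 8. node 4  ⊔preds=0  new=0  stable
  step 9. node 3  ⊔preds=0  new=0  stable

Least fixpoint reached:
  node 0: 0
  node 1: −
  node 2: 0
  node 3: 0
  node 4: 0
  node 5: 0

0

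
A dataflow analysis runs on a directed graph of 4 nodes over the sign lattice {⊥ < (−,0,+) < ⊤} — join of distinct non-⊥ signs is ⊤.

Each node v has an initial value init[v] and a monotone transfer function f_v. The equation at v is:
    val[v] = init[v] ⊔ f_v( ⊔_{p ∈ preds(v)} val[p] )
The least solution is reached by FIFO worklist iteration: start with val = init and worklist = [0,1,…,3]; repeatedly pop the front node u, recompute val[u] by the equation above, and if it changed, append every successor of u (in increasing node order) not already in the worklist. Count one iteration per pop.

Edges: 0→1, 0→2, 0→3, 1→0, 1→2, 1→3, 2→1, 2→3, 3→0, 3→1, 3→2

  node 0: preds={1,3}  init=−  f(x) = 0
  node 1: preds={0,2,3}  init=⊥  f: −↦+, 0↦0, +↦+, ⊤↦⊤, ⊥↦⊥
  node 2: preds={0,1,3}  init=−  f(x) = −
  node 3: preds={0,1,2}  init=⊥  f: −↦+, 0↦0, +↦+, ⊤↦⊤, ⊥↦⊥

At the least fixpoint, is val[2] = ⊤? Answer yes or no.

Worklist (7 pops):
  #1 pop 0: in=⊥ → ⊤ (was −); enqueue []
  #2 pop 1: in=⊤ → ⊤ (was ⊥); enqueue [0]
  #3 pop 2: in=⊤ → − (no change)
  #4 pop 3: in=⊤ → ⊤ (was ⊥); enqueue [1,2]
  #5 pop 0: in=⊤ → ⊤ (no change)
  #6 pop 1: in=⊤ → ⊤ (no change)
  #7 pop 2: in=⊤ → − (no change)

Fixpoint:
  val[0] = ⊤
  val[1] = ⊤
  val[2] = −
  val[3] = ⊤

no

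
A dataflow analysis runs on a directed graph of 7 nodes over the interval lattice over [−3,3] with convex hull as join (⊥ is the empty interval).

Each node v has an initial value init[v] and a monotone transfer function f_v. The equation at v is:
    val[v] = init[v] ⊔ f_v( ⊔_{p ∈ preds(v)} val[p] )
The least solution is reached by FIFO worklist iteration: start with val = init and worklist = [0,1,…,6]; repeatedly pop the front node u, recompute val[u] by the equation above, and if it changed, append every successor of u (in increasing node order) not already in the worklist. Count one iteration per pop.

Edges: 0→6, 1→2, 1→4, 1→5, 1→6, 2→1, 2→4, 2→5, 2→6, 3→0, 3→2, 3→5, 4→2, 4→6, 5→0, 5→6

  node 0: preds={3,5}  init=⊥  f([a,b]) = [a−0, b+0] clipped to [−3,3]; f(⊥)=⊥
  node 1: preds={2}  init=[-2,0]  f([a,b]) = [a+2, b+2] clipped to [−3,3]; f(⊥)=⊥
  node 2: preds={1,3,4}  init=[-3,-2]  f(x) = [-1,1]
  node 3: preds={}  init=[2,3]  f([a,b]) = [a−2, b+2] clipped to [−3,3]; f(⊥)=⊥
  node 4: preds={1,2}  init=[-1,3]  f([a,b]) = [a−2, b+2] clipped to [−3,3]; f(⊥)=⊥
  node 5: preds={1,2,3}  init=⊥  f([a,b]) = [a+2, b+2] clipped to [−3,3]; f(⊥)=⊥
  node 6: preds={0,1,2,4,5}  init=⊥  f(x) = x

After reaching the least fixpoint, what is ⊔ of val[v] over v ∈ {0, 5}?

[-1,3]

Iteration log — 13 steps:
  step 1. node 0  ⊔preds=[2,3]  new=[2,3]  old=⊥  +wl: 
  step 2. node 1  ⊔preds=[-3,-2]  new=[-2,0]  stable
  step 3. node 2  ⊔preds=[-2,3]  new=[-3,1]  old=[-3,-2]  +wl: 1
  step 4. node 3  ⊔preds=⊥  new=[2,3]  stable
  step 5. node 4  ⊔preds=[-3,1]  new=[-3,3]  old=[-1,3]  +wl: 2
  step 6. node 5  ⊔preds=[-3,3]  new=[-1,3]  old=⊥  +wl: 0
  step 7. node 6  ⊔preds=[-3,3]  new=[-3,3]  old=⊥  +wl: 
  step 8. node 1  ⊔preds=[-3,1]  new=[-2,3]  old=[-2,0]  +wl: 4,5,6
  step 9. node 2  ⊔preds=[-3,3]  new=[-3,1]  stable
  step 10. node 0  ⊔preds=[-1,3]  new=[-1,3]  old=[2,3]  +wl: 
  step 11. node 4  ⊔preds=[-3,3]  new=[-3,3]  stable
  step 12. node 5  ⊔preds=[-3,3]  new=[-1,3]  stable
  step 13. node 6  ⊔preds=[-3,3]  new=[-3,3]  stable

Least fixpoint reached:
  node 0: [-1,3]
  node 1: [-2,3]
  node 2: [-3,1]
  node 3: [2,3]
  node 4: [-3,3]
  node 5: [-1,3]
  node 6: [-3,3]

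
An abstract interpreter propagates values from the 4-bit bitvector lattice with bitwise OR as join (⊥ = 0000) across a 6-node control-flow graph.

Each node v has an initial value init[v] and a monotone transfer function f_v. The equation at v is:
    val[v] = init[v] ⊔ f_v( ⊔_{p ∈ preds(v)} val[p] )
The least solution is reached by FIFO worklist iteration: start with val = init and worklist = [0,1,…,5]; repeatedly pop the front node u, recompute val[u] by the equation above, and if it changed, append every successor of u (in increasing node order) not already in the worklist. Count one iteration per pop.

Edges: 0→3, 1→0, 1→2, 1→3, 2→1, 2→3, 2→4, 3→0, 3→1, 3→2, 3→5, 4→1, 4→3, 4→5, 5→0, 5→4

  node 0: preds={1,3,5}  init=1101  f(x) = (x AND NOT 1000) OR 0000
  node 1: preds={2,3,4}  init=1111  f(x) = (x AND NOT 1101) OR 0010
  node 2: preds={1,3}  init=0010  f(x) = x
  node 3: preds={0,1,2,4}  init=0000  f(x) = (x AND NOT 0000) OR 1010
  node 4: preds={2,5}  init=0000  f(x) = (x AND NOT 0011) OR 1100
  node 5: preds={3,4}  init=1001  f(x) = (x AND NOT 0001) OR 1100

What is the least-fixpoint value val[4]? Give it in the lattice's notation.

Trace (11 dequeues):
  [1] u=0 | in 1111 | out 1111 | prev 1101 | push {}
  [2] u=1 | in 0010 | out 1111 | ==
  [3] u=2 | in 1111 | out 1111 | prev 0010 | push {1}
  [4] u=3 | in 1111 | out 1111 | prev 0000 | push {0,2}
  [5] u=4 | in 1111 | out 1100 | prev 0000 | push {3}
  [6] u=5 | in 1111 | out 1111 | prev 1001 | push {4}
  [7] u=1 | in 1111 | out 1111 | ==
  [8] u=0 | in 1111 | out 1111 | ==
  [9] u=2 | in 1111 | out 1111 | ==
  [10] u=3 | in 1111 | out 1111 | ==
  [11] u=4 | in 1111 | out 1100 | ==

Converged values:
  [0] 1111
  [1] 1111
  [2] 1111
  [3] 1111
  [4] 1100
  [5] 1111

1100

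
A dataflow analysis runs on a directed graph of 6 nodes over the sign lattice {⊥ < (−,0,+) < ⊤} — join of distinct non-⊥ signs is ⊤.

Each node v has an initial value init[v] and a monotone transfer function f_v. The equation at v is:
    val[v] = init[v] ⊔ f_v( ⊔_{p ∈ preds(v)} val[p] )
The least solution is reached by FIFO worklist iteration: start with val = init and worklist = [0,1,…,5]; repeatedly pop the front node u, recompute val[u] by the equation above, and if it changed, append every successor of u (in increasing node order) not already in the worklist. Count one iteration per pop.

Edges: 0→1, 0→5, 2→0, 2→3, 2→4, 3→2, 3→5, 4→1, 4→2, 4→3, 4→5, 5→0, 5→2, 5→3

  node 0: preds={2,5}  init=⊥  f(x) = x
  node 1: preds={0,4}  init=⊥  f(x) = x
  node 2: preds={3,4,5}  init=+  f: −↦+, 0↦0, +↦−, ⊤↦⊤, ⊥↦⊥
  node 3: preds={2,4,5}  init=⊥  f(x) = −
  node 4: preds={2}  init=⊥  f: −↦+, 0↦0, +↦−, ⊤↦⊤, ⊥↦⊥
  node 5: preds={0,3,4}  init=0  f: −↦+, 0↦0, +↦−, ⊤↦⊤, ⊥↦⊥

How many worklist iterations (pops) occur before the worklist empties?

Worklist (10 pops):
  #1 pop 0: in=⊤ → ⊤ (was ⊥); enqueue []
  #2 pop 1: in=⊤ → ⊤ (was ⊥); enqueue []
  #3 pop 2: in=0 → ⊤ (was +); enqueue [0]
  #4 pop 3: in=⊤ → − (was ⊥); enqueue [2]
  #5 pop 4: in=⊤ → ⊤ (was ⊥); enqueue [1,3]
  #6 pop 5: in=⊤ → ⊤ (was 0); enqueue []
  #7 pop 0: in=⊤ → ⊤ (no change)
  #8 pop 2: in=⊤ → ⊤ (no change)
  #9 pop 1: in=⊤ → ⊤ (no change)
  #10 pop 3: in=⊤ → − (no change)

Fixpoint:
  val[0] = ⊤
  val[1] = ⊤
  val[2] = ⊤
  val[3] = −
  val[4] = ⊤
  val[5] = ⊤

10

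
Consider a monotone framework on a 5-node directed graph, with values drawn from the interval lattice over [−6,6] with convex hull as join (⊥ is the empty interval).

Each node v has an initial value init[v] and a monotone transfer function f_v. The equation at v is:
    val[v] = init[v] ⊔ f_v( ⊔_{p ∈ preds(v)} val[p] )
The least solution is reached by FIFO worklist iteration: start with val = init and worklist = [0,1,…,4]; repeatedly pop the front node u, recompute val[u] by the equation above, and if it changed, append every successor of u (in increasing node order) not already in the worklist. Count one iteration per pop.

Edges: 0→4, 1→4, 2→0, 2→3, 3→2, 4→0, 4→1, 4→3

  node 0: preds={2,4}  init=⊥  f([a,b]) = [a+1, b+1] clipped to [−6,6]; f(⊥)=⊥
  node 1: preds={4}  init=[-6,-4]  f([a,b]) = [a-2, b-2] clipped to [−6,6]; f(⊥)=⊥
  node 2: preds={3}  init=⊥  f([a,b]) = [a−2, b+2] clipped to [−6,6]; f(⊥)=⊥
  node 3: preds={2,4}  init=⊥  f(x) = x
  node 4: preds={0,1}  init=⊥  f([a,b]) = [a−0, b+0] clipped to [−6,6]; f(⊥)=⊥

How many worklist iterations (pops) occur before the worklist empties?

Trace (39 dequeues):
  [1] u=0 | in ⊥ | out ⊥ | ==
  [2] u=1 | in ⊥ | out [-6,-4] | ==
  [3] u=2 | in ⊥ | out ⊥ | ==
  [4] u=3 | in ⊥ | out ⊥ | ==
  [5] u=4 | in [-6,-4] | out [-6,-4] | prev ⊥ | push {0,1,3}
  [6] u=0 | in [-6,-4] | out [-5,-3] | prev ⊥ | push {4}
  [7] u=1 | in [-6,-4] | out [-6,-4] | ==
  [8] u=3 | in [-6,-4] | out [-6,-4] | prev ⊥ | push {2}
  [9] u=4 | in [-6,-3] | out [-6,-3] | prev [-6,-4] | push {0,1,3}
  [10] u=2 | in [-6,-4] | out [-6,-2] | prev ⊥ | push {}
  [11] u=0 | in [-6,-2] | out [-5,-1] | prev [-5,-3] | push {4}
  [12] u=1 | in [-6,-3] | out [-6,-4] | ==
  [13] u=3 | in [-6,-2] | out [-6,-2] | prev [-6,-4] | push {2}
  [14] u=4 | in [-6,-1] | out [-6,-1] | prev [-6,-3] | push {0,1,3}
  [15] u=2 | in [-6,-2] | out [-6,0] | prev [-6,-2] | push {}
  [16] u=0 | in [-6,0] | out [-5,1] | prev [-5,-1] | push {4}
  [17] u=1 | in [-6,-1] | out [-6,-3] | prev [-6,-4] | push {}
  [18] u=3 | in [-6,0] | out [-6,0] | prev [-6,-2] | push {2}
  [19] u=4 | in [-6,1] | out [-6,1] | prev [-6,-1] | push {0,1,3}
  [20] u=2 | in [-6,0] | out [-6,2] | prev [-6,0] | push {}
  [21] u=0 | in [-6,2] | out [-5,3] | prev [-5,1] | push {4}
  [22] u=1 | in [-6,1] | out [-6,-1] | prev [-6,-3] | push {}
  [23] u=3 | in [-6,2] | out [-6,2] | prev [-6,0] | push {2}
  [24] u=4 | in [-6,3] | out [-6,3] | prev [-6,1] | push {0,1,3}
  [25] u=2 | in [-6,2] | out [-6,4] | prev [-6,2] | push {}
  [26] u=0 | in [-6,4] | out [-5,5] | prev [-5,3] | push {4}
  [27] u=1 | in [-6,3] | out [-6,1] | prev [-6,-1] | push {}
  [28] u=3 | in [-6,4] | out [-6,4] | prev [-6,2] | push {2}
  [29] u=4 | in [-6,5] | out [-6,5] | prev [-6,3] | push {0,1,3}
  [30] u=2 | in [-6,4] | out [-6,6] | prev [-6,4] | push {}
  [31] u=0 | in [-6,6] | out [-5,6] | prev [-5,5] | push {4}
  [32] u=1 | in [-6,5] | out [-6,3] | prev [-6,1] | push {}
  [33] u=3 | in [-6,6] | out [-6,6] | prev [-6,4] | push {2}
  [34] u=4 | in [-6,6] | out [-6,6] | prev [-6,5] | push {0,1,3}
  [35] u=2 | in [-6,6] | out [-6,6] | ==
  [36] u=0 | in [-6,6] | out [-5,6] | ==
  [37] u=1 | in [-6,6] | out [-6,4] | prev [-6,3] | push {4}
  [38] u=3 | in [-6,6] | out [-6,6] | ==
  [39] u=4 | in [-6,6] | out [-6,6] | ==

Converged values:
  [0] [-5,6]
  [1] [-6,4]
  [2] [-6,6]
  [3] [-6,6]
  [4] [-6,6]

39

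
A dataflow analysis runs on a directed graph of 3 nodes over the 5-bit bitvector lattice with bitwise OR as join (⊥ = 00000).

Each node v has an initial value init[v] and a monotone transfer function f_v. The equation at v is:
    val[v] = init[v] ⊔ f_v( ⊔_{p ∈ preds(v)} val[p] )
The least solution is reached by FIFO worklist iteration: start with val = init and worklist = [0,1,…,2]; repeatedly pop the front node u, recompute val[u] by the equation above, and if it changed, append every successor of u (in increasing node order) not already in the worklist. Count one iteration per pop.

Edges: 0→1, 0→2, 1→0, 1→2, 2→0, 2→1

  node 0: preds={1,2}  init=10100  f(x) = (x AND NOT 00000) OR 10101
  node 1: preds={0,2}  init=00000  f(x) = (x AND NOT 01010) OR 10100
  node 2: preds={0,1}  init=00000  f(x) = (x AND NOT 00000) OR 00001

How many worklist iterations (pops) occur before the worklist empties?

5

Iteration log — 5 steps:
  step 1. node 0  ⊔preds=00000  new=10101  old=10100  +wl: 
  step 2. node 1  ⊔preds=10101  new=10101  old=00000  +wl: 0
  step 3. node 2  ⊔preds=10101  new=10101  old=00000  +wl: 1
  step 4. node 0  ⊔preds=10101  new=10101  stable
  step 5. node 1  ⊔preds=10101  new=10101  stable

Least fixpoint reached:
  node 0: 10101
  node 1: 10101
  node 2: 10101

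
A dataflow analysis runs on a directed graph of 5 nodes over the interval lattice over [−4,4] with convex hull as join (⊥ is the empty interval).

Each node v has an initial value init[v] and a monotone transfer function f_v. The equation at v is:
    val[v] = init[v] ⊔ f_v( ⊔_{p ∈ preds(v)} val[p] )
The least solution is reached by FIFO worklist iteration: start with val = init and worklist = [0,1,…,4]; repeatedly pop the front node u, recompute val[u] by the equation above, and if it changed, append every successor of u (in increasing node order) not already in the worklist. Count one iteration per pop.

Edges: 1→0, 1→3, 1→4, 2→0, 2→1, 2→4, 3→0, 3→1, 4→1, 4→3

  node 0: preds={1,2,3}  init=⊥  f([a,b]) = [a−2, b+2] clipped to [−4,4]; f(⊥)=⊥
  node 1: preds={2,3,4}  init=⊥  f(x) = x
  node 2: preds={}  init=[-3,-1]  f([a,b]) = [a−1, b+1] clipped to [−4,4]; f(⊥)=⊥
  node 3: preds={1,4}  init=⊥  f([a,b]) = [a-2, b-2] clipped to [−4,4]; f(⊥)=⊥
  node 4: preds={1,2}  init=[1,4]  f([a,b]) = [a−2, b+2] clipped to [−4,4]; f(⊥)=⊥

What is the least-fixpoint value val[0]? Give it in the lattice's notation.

Trace (10 dequeues):
  [1] u=0 | in [-3,-1] | out [-4,1] | prev ⊥ | push {}
  [2] u=1 | in [-3,4] | out [-3,4] | prev ⊥ | push {0}
  [3] u=2 | in ⊥ | out [-3,-1] | ==
  [4] u=3 | in [-3,4] | out [-4,2] | prev ⊥ | push {1}
  [5] u=4 | in [-3,4] | out [-4,4] | prev [1,4] | push {3}
  [6] u=0 | in [-4,4] | out [-4,4] | prev [-4,1] | push {}
  [7] u=1 | in [-4,4] | out [-4,4] | prev [-3,4] | push {0,4}
  [8] u=3 | in [-4,4] | out [-4,2] | ==
  [9] u=0 | in [-4,4] | out [-4,4] | ==
  [10] u=4 | in [-4,4] | out [-4,4] | ==

Converged values:
  [0] [-4,4]
  [1] [-4,4]
  [2] [-3,-1]
  [3] [-4,2]
  [4] [-4,4]

[-4,4]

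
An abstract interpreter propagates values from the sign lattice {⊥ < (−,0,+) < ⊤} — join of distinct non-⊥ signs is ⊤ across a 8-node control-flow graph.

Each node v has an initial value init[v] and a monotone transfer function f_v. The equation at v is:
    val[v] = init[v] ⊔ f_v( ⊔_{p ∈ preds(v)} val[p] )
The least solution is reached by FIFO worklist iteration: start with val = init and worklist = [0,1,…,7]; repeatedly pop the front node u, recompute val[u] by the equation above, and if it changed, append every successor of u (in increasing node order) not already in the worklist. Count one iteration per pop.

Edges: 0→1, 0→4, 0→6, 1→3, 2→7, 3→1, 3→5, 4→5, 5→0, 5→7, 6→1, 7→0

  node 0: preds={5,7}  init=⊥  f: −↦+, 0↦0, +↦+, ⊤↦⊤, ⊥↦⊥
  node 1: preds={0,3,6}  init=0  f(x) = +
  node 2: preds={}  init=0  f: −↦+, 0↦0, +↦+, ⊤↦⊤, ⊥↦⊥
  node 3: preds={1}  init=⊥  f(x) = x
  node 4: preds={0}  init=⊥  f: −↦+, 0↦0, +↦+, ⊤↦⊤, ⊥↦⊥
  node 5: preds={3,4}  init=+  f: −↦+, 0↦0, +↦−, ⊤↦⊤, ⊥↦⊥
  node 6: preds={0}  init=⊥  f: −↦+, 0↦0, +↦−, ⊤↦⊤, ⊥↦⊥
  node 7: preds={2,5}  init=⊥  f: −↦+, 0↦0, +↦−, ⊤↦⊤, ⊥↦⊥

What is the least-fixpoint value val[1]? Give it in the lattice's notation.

Trace (15 dequeues):
  [1] u=0 | in + | out + | prev ⊥ | push {}
  [2] u=1 | in + | out ⊤ | prev 0 | push {}
  [3] u=2 | in ⊥ | out 0 | ==
  [4] u=3 | in ⊤ | out ⊤ | prev ⊥ | push {1}
  [5] u=4 | in + | out + | prev ⊥ | push {}
  [6] u=5 | in ⊤ | out ⊤ | prev + | push {0}
  [7] u=6 | in + | out − | prev ⊥ | push {}
  [8] u=7 | in ⊤ | out ⊤ | prev ⊥ | push {}
  [9] u=1 | in ⊤ | out ⊤ | ==
  [10] u=0 | in ⊤ | out ⊤ | prev + | push {1,4,6}
  [11] u=1 | in ⊤ | out ⊤ | ==
  [12] u=4 | in ⊤ | out ⊤ | prev + | push {5}
  [13] u=6 | in ⊤ | out ⊤ | prev − | push {1}
  [14] u=5 | in ⊤ | out ⊤ | ==
  [15] u=1 | in ⊤ | out ⊤ | ==

Converged values:
  [0] ⊤
  [1] ⊤
  [2] 0
  [3] ⊤
  [4] ⊤
  [5] ⊤
  [6] ⊤
  [7] ⊤

⊤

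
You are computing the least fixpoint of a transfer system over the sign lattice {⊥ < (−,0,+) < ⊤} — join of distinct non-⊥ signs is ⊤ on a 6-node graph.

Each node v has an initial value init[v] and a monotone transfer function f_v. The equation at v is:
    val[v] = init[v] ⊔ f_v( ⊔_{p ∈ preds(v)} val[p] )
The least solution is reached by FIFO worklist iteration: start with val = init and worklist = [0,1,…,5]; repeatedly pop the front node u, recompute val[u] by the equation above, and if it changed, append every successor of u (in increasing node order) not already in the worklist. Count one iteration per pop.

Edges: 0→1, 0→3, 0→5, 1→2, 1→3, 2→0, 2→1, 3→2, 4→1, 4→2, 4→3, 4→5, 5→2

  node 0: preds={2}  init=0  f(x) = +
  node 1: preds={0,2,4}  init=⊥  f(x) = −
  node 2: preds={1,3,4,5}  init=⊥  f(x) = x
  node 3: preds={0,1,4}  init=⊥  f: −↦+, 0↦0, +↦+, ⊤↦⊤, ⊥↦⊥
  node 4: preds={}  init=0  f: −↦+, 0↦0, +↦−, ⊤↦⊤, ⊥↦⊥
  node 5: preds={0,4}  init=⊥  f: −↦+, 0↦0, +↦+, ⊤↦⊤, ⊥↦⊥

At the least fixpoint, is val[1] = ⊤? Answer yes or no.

no

Worklist (9 pops):
  #1 pop 0: in=⊥ → ⊤ (was 0); enqueue []
  #2 pop 1: in=⊤ → − (was ⊥); enqueue []
  #3 pop 2: in=⊤ → ⊤ (was ⊥); enqueue [0,1]
  #4 pop 3: in=⊤ → ⊤ (was ⊥); enqueue [2]
  #5 pop 4: in=⊥ → 0 (no change)
  #6 pop 5: in=⊤ → ⊤ (was ⊥); enqueue []
  #7 pop 0: in=⊤ → ⊤ (no change)
  #8 pop 1: in=⊤ → − (no change)
  #9 pop 2: in=⊤ → ⊤ (no change)

Fixpoint:
  val[0] = ⊤
  val[1] = −
  val[2] = ⊤
  val[3] = ⊤
  val[4] = 0
  val[5] = ⊤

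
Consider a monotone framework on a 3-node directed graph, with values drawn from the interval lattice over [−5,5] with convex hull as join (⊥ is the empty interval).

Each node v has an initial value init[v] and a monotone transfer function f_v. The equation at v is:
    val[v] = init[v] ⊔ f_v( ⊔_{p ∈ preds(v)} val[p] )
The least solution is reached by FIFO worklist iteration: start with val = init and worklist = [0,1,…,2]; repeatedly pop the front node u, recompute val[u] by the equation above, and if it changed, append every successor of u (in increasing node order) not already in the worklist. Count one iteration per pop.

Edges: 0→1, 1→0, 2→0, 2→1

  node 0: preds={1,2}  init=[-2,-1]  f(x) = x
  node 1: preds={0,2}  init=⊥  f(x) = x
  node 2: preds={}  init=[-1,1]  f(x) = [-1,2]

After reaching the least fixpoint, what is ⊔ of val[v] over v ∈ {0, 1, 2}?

Iteration log — 6 steps:
  step 1. node 0  ⊔preds=[-1,1]  new=[-2,1]  old=[-2,-1]  +wl: 
  step 2. node 1  ⊔preds=[-2,1]  new=[-2,1]  old=⊥  +wl: 0
  step 3. node 2  ⊔preds=⊥  new=[-1,2]  old=[-1,1]  +wl: 1
  step 4. node 0  ⊔preds=[-2,2]  new=[-2,2]  old=[-2,1]  +wl: 
  step 5. node 1  ⊔preds=[-2,2]  new=[-2,2]  old=[-2,1]  +wl: 0
  step 6. node 0  ⊔preds=[-2,2]  new=[-2,2]  stable

Least fixpoint reached:
  node 0: [-2,2]
  node 1: [-2,2]
  node 2: [-1,2]

[-2,2]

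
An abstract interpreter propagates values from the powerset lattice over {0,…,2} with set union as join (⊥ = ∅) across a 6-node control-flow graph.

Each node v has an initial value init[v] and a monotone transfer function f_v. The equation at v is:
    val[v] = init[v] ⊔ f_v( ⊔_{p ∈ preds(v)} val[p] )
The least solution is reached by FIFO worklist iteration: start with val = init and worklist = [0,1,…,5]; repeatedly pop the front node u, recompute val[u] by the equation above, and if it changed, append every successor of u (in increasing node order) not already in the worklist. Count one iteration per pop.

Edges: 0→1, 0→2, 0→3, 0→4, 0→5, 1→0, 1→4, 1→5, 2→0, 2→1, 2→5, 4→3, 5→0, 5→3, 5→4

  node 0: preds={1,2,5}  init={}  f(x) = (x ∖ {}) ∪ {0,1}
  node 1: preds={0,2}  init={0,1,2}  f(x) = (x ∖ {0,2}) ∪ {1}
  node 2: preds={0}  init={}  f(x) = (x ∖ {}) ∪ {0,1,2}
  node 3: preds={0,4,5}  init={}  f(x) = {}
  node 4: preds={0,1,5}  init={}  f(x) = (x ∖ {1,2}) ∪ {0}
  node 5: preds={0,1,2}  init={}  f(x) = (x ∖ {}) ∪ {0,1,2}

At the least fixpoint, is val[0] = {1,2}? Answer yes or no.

Iteration log — 10 steps:
  step 1. node 0  ⊔preds={0,1,2}  new={0,1,2}  old={}  +wl: 
  step 2. node 1  ⊔preds={0,1,2}  new={0,1,2}  stable
  step 3. node 2  ⊔preds={0,1,2}  new={0,1,2}  old={}  +wl: 0,1
  step 4. node 3  ⊔preds={0,1,2}  new={}  stable
  step 5. node 4  ⊔preds={0,1,2}  new={0}  old={}  +wl: 3
  step 6. node 5  ⊔preds={0,1,2}  new={0,1,2}  old={}  +wl: 4
  step 7. node 0  ⊔preds={0,1,2}  new={0,1,2}  stable
  step 8. node 1  ⊔preds={0,1,2}  new={0,1,2}  stable
  step 9. node 3  ⊔preds={0,1,2}  new={}  stable
  step 10. node 4  ⊔preds={0,1,2}  new={0}  stable

Least fixpoint reached:
  node 0: {0,1,2}
  node 1: {0,1,2}
  node 2: {0,1,2}
  node 3: {}
  node 4: {0}
  node 5: {0,1,2}

no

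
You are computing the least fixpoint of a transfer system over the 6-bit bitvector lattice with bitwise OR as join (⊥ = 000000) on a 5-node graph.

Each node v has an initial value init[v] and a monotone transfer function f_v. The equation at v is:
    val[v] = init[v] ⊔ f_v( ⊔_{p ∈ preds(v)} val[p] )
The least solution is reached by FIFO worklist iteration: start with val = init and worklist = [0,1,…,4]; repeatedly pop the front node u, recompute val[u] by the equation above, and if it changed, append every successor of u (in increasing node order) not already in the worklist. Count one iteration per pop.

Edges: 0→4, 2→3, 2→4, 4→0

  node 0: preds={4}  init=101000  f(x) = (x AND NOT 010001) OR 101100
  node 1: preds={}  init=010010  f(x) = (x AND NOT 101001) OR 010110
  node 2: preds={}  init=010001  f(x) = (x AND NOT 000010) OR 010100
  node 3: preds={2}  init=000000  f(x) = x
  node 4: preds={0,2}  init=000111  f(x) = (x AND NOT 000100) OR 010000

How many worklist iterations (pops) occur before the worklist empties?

Trace (6 dequeues):
  [1] u=0 | in 000111 | out 101110 | prev 101000 | push {}
  [2] u=1 | in 000000 | out 010110 | prev 010010 | push {}
  [3] u=2 | in 000000 | out 010101 | prev 010001 | push {}
  [4] u=3 | in 010101 | out 010101 | prev 000000 | push {}
  [5] u=4 | in 111111 | out 111111 | prev 000111 | push {0}
  [6] u=0 | in 111111 | out 101110 | ==

Converged values:
  [0] 101110
  [1] 010110
  [2] 010101
  [3] 010101
  [4] 111111

6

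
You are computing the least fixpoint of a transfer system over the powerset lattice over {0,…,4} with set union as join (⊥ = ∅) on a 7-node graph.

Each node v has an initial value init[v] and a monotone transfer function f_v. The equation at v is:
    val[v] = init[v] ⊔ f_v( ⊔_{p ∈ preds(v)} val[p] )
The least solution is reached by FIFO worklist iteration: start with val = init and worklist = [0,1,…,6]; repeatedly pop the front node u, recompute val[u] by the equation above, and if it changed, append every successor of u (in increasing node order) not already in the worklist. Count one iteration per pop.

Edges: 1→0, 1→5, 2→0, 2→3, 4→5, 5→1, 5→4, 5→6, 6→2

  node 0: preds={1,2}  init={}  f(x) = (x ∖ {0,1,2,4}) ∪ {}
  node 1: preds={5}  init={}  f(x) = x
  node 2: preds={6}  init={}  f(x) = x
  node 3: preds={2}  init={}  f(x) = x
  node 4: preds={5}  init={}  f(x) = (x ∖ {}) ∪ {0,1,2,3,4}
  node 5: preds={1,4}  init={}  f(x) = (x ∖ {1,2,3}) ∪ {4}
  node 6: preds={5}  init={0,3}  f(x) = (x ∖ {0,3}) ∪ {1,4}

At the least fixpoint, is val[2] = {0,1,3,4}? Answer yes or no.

Worklist (14 pops):
  #1 pop 0: in={} → {} (no change)
  #2 pop 1: in={} → {} (no change)
  #3 pop 2: in={0,3} → {0,3} (was {}); enqueue [0]
  #4 pop 3: in={0,3} → {0,3} (was {}); enqueue []
  #5 pop 4: in={} → {0,1,2,3,4} (was {}); enqueue []
  #6 pop 5: in={0,1,2,3,4} → {0,4} (was {}); enqueue [1,4]
  #7 pop 6: in={0,4} → {0,1,3,4} (was {0,3}); enqueue [2]
  #8 pop 0: in={0,3} → {3} (was {}); enqueue []
  #9 pop 1: in={0,4} → {0,4} (was {}); enqueue [0,5]
  #10 pop 4: in={0,4} → {0,1,2,3,4} (no change)
  #11 pop 2: in={0,1,3,4} → {0,1,3,4} (was {0,3}); enqueue [3]
  #12 pop 0: in={0,1,3,4} → {3} (no change)
  #13 pop 5: in={0,1,2,3,4} → {0,4} (no change)
  #14 pop 3: in={0,1,3,4} → {0,1,3,4} (was {0,3}); enqueue []

Fixpoint:
  val[0] = {3}
  val[1] = {0,4}
  val[2] = {0,1,3,4}
  val[3] = {0,1,3,4}
  val[4] = {0,1,2,3,4}
  val[5] = {0,4}
  val[6] = {0,1,3,4}

yes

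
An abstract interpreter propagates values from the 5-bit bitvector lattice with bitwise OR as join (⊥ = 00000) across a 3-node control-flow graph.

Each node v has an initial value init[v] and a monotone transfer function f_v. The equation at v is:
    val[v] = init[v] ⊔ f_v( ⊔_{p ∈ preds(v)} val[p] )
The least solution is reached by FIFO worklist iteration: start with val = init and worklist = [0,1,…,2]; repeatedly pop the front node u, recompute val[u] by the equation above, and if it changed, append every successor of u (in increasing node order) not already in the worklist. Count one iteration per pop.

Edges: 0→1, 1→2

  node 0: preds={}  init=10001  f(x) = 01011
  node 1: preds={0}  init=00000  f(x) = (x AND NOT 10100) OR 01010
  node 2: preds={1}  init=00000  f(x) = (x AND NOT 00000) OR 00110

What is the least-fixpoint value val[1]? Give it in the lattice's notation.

Iteration log — 3 steps:
  step 1. node 0  ⊔preds=00000  new=11011  old=10001  +wl: 
  step 2. node 1  ⊔preds=11011  new=01011  old=00000  +wl: 
  step 3. node 2  ⊔preds=01011  new=01111  old=00000  +wl: 

Least fixpoint reached:
  node 0: 11011
  node 1: 01011
  node 2: 01111

01011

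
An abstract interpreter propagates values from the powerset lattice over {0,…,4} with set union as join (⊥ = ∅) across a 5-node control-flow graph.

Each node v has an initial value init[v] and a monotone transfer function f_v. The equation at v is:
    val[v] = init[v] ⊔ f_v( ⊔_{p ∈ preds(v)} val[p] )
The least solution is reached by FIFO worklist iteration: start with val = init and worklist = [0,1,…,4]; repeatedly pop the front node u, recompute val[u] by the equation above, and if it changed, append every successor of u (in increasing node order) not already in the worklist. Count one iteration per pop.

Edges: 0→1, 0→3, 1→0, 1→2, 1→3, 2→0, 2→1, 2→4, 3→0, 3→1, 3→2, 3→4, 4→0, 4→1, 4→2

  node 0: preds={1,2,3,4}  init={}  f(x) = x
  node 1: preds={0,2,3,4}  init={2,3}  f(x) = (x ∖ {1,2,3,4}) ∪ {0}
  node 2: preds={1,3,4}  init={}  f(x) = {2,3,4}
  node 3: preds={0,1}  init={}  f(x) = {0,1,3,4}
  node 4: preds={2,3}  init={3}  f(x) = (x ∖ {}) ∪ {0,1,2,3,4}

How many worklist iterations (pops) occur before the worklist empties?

9

Iteration log — 9 steps:
  step 1. node 0  ⊔preds={2,3}  new={2,3}  old={}  +wl: 
  step 2. node 1  ⊔preds={2,3}  new={0,2,3}  old={2,3}  +wl: 0
  step 3. node 2  ⊔preds={0,2,3}  new={2,3,4}  old={}  +wl: 1
  step 4. node 3  ⊔preds={0,2,3}  new={0,1,3,4}  old={}  +wl: 2
  step 5. node 4  ⊔preds={0,1,2,3,4}  new={0,1,2,3,4}  old={3}  +wl: 
  step 6. node 0  ⊔preds={0,1,2,3,4}  new={0,1,2,3,4}  old={2,3}  +wl: 3
  step 7. node 1  ⊔preds={0,1,2,3,4}  new={0,2,3}  stable
  step 8. node 2  ⊔preds={0,1,2,3,4}  new={2,3,4}  stable
  step 9. node 3  ⊔preds={0,1,2,3,4}  new={0,1,3,4}  stable

Least fixpoint reached:
  node 0: {0,1,2,3,4}
  node 1: {0,2,3}
  node 2: {2,3,4}
  node 3: {0,1,3,4}
  node 4: {0,1,2,3,4}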